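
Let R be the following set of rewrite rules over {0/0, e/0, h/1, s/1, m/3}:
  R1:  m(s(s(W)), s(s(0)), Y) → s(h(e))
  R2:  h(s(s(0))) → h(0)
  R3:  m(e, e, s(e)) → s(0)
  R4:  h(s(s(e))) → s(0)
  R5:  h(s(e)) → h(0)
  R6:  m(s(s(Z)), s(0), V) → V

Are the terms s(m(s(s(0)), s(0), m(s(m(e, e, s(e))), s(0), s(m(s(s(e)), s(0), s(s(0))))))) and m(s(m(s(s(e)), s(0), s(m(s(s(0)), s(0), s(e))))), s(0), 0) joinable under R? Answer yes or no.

Reduce t₁ = s(m(s(s(0)), s(0), m(s(m(e, e, s(e))), s(0), s(m(s(s(e)), s(0), s(s(0))))))):
1. s(m(s(s(0)), s(0), m(s(m(e, e, s(e))), s(0), s(m(s(s(e)), s(0), s(s(0)))))))  →  s(m(s(m(e, e, s(e))), s(0), s(m(s(s(e)), s(0), s(s(0))))))   [R6 at 1]
2. s(m(s(m(e, e, s(e))), s(0), s(m(s(s(e)), s(0), s(s(0))))))  →  s(m(s(s(0)), s(0), s(m(s(s(e)), s(0), s(s(0))))))   [R3 at 1.1.1]
3. s(m(s(s(0)), s(0), s(m(s(s(e)), s(0), s(s(0))))))  →  s(s(m(s(s(e)), s(0), s(s(0)))))   [R6 at 1]
4. s(s(m(s(s(e)), s(0), s(s(0)))))  →  s(s(s(s(0))))   [R6 at 1.1]

Reduce t₂ = m(s(m(s(s(e)), s(0), s(m(s(s(0)), s(0), s(e))))), s(0), 0):
1. m(s(m(s(s(e)), s(0), s(m(s(s(0)), s(0), s(e))))), s(0), 0)  →  m(s(s(m(s(s(0)), s(0), s(e)))), s(0), 0)   [R6 at 1.1]
2. m(s(s(m(s(s(0)), s(0), s(e)))), s(0), 0)  →  0   [R6 at ε]

no — NF(t₁) = s(s(s(s(0)))), NF(t₂) = 0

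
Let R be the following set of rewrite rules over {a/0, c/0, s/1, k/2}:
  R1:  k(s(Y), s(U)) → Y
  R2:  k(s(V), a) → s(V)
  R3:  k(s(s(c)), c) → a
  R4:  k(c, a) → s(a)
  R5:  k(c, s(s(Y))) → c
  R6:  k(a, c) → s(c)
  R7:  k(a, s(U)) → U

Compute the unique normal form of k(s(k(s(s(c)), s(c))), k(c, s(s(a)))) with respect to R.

a

1. k(s(k(s(s(c)), s(c))), k(c, s(s(a))))  →  k(s(s(c)), k(c, s(s(a))))   [R1 at 1.1]
2. k(s(s(c)), k(c, s(s(a))))  →  k(s(s(c)), c)   [R5 at 2]
3. k(s(s(c)), c)  →  a   [R3 at ε]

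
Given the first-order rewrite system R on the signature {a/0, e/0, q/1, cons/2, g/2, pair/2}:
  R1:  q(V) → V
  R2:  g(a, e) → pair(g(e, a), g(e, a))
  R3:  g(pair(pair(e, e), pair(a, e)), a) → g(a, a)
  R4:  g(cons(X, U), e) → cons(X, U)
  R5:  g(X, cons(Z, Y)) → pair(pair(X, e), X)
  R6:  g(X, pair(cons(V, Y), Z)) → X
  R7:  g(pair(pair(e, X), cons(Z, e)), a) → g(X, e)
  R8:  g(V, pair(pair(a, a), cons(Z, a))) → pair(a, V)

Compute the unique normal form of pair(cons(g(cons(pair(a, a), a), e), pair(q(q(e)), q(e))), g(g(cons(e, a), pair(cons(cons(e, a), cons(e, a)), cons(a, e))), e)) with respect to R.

1. pair(cons(g(cons(pair(a, a), a), e), pair(q(q(e)), q(e))), g(g(cons(e, a), pair(cons(cons(e, a), cons(e, a)), cons(a, e))), e))  →  pair(cons(cons(pair(a, a), a), pair(q(q(e)), q(e))), g(g(cons(e, a), pair(cons(cons(e, a), cons(e, a)), cons(a, e))), e))   [R4 at 1.1]
2. pair(cons(cons(pair(a, a), a), pair(q(q(e)), q(e))), g(g(cons(e, a), pair(cons(cons(e, a), cons(e, a)), cons(a, e))), e))  →  pair(cons(cons(pair(a, a), a), pair(q(e), q(e))), g(g(cons(e, a), pair(cons(cons(e, a), cons(e, a)), cons(a, e))), e))   [R1 at 1.2.1]
3. pair(cons(cons(pair(a, a), a), pair(q(e), q(e))), g(g(cons(e, a), pair(cons(cons(e, a), cons(e, a)), cons(a, e))), e))  →  pair(cons(cons(pair(a, a), a), pair(e, q(e))), g(g(cons(e, a), pair(cons(cons(e, a), cons(e, a)), cons(a, e))), e))   [R1 at 1.2.1]
4. pair(cons(cons(pair(a, a), a), pair(e, q(e))), g(g(cons(e, a), pair(cons(cons(e, a), cons(e, a)), cons(a, e))), e))  →  pair(cons(cons(pair(a, a), a), pair(e, e)), g(g(cons(e, a), pair(cons(cons(e, a), cons(e, a)), cons(a, e))), e))   [R1 at 1.2.2]
5. pair(cons(cons(pair(a, a), a), pair(e, e)), g(g(cons(e, a), pair(cons(cons(e, a), cons(e, a)), cons(a, e))), e))  →  pair(cons(cons(pair(a, a), a), pair(e, e)), g(cons(e, a), e))   [R6 at 2.1]
6. pair(cons(cons(pair(a, a), a), pair(e, e)), g(cons(e, a), e))  →  pair(cons(cons(pair(a, a), a), pair(e, e)), cons(e, a))   [R4 at 2]

pair(cons(cons(pair(a, a), a), pair(e, e)), cons(e, a))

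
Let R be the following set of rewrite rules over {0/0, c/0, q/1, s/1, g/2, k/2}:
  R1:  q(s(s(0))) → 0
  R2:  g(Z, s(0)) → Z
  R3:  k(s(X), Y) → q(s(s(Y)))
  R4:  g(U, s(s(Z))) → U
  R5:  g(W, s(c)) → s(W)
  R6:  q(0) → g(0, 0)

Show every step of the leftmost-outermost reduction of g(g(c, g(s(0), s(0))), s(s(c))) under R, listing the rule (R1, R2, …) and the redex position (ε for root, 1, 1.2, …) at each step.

1. g(g(c, g(s(0), s(0))), s(s(c)))  →  g(c, g(s(0), s(0)))   [R4 at ε]
2. g(c, g(s(0), s(0)))  →  g(c, s(0))   [R2 at 2]
3. g(c, s(0))  →  c   [R2 at ε]

c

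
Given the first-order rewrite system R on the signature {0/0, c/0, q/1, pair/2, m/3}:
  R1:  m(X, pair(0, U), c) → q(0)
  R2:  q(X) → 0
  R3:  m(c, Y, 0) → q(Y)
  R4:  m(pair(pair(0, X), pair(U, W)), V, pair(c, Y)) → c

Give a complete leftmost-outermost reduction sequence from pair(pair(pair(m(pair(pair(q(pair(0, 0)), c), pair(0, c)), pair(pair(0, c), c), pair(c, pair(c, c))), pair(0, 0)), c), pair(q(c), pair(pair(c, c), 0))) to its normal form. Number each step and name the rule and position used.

1. pair(pair(pair(m(pair(pair(q(pair(0, 0)), c), pair(0, c)), pair(pair(0, c), c), pair(c, pair(c, c))), pair(0, 0)), c), pair(q(c), pair(pair(c, c), 0)))  →  pair(pair(pair(m(pair(pair(0, c), pair(0, c)), pair(pair(0, c), c), pair(c, pair(c, c))), pair(0, 0)), c), pair(q(c), pair(pair(c, c), 0)))   [R2 at 1.1.1.1.1.1]
2. pair(pair(pair(m(pair(pair(0, c), pair(0, c)), pair(pair(0, c), c), pair(c, pair(c, c))), pair(0, 0)), c), pair(q(c), pair(pair(c, c), 0)))  →  pair(pair(pair(c, pair(0, 0)), c), pair(q(c), pair(pair(c, c), 0)))   [R4 at 1.1.1]
3. pair(pair(pair(c, pair(0, 0)), c), pair(q(c), pair(pair(c, c), 0)))  →  pair(pair(pair(c, pair(0, 0)), c), pair(0, pair(pair(c, c), 0)))   [R2 at 2.1]

pair(pair(pair(c, pair(0, 0)), c), pair(0, pair(pair(c, c), 0)))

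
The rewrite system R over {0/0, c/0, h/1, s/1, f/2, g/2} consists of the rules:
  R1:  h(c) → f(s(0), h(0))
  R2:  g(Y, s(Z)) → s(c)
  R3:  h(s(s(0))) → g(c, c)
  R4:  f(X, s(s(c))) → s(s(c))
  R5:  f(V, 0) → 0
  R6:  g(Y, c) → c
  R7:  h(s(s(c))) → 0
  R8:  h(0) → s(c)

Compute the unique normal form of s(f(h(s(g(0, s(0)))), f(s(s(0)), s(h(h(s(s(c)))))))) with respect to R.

1. s(f(h(s(g(0, s(0)))), f(s(s(0)), s(h(h(s(s(c))))))))  →  s(f(h(s(s(c))), f(s(s(0)), s(h(h(s(s(c))))))))   [R2 at 1.1.1.1]
2. s(f(h(s(s(c))), f(s(s(0)), s(h(h(s(s(c))))))))  →  s(f(0, f(s(s(0)), s(h(h(s(s(c))))))))   [R7 at 1.1]
3. s(f(0, f(s(s(0)), s(h(h(s(s(c))))))))  →  s(f(0, f(s(s(0)), s(h(0)))))   [R7 at 1.2.2.1.1]
4. s(f(0, f(s(s(0)), s(h(0)))))  →  s(f(0, f(s(s(0)), s(s(c)))))   [R8 at 1.2.2.1]
5. s(f(0, f(s(s(0)), s(s(c)))))  →  s(f(0, s(s(c))))   [R4 at 1.2]
6. s(f(0, s(s(c))))  →  s(s(s(c)))   [R4 at 1]

s(s(s(c)))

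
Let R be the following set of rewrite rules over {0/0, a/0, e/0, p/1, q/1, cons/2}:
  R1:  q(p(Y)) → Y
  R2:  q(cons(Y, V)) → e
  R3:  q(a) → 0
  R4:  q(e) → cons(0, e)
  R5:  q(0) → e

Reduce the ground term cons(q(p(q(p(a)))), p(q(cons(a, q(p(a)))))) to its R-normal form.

cons(a, p(e))

1. cons(q(p(q(p(a)))), p(q(cons(a, q(p(a))))))  →  cons(q(p(a)), p(q(cons(a, q(p(a))))))   [R1 at 1]
2. cons(q(p(a)), p(q(cons(a, q(p(a))))))  →  cons(a, p(q(cons(a, q(p(a))))))   [R1 at 1]
3. cons(a, p(q(cons(a, q(p(a))))))  →  cons(a, p(e))   [R2 at 2.1]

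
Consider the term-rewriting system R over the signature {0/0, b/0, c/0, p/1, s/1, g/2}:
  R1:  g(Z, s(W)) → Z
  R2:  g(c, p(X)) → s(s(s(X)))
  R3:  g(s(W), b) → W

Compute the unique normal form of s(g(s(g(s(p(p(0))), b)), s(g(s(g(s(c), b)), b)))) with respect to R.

s(s(p(p(0))))

1. s(g(s(g(s(p(p(0))), b)), s(g(s(g(s(c), b)), b))))  →  s(s(g(s(p(p(0))), b)))   [R1 at 1]
2. s(s(g(s(p(p(0))), b)))  →  s(s(p(p(0))))   [R3 at 1.1]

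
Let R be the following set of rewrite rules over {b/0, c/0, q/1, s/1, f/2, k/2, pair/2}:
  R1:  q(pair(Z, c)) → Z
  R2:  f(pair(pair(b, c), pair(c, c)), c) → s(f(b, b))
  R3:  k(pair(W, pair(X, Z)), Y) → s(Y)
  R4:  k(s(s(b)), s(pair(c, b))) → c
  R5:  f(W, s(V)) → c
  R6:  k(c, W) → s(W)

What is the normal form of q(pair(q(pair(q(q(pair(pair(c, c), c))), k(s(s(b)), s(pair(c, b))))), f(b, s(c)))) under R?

1. q(pair(q(pair(q(q(pair(pair(c, c), c))), k(s(s(b)), s(pair(c, b))))), f(b, s(c))))  →  q(pair(q(pair(q(pair(c, c)), k(s(s(b)), s(pair(c, b))))), f(b, s(c))))   [R1 at 1.1.1.1.1]
2. q(pair(q(pair(q(pair(c, c)), k(s(s(b)), s(pair(c, b))))), f(b, s(c))))  →  q(pair(q(pair(c, k(s(s(b)), s(pair(c, b))))), f(b, s(c))))   [R1 at 1.1.1.1]
3. q(pair(q(pair(c, k(s(s(b)), s(pair(c, b))))), f(b, s(c))))  →  q(pair(q(pair(c, c)), f(b, s(c))))   [R4 at 1.1.1.2]
4. q(pair(q(pair(c, c)), f(b, s(c))))  →  q(pair(c, f(b, s(c))))   [R1 at 1.1]
5. q(pair(c, f(b, s(c))))  →  q(pair(c, c))   [R5 at 1.2]
6. q(pair(c, c))  →  c   [R1 at ε]

c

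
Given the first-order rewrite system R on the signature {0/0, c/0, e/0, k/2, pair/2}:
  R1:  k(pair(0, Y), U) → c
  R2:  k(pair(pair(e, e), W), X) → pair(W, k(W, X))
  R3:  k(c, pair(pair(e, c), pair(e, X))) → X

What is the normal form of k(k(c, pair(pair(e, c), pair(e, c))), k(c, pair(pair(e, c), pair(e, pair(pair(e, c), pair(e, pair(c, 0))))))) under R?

1. k(k(c, pair(pair(e, c), pair(e, c))), k(c, pair(pair(e, c), pair(e, pair(pair(e, c), pair(e, pair(c, 0)))))))  →  k(c, k(c, pair(pair(e, c), pair(e, pair(pair(e, c), pair(e, pair(c, 0)))))))   [R3 at 1]
2. k(c, k(c, pair(pair(e, c), pair(e, pair(pair(e, c), pair(e, pair(c, 0)))))))  →  k(c, pair(pair(e, c), pair(e, pair(c, 0))))   [R3 at 2]
3. k(c, pair(pair(e, c), pair(e, pair(c, 0))))  →  pair(c, 0)   [R3 at ε]

pair(c, 0)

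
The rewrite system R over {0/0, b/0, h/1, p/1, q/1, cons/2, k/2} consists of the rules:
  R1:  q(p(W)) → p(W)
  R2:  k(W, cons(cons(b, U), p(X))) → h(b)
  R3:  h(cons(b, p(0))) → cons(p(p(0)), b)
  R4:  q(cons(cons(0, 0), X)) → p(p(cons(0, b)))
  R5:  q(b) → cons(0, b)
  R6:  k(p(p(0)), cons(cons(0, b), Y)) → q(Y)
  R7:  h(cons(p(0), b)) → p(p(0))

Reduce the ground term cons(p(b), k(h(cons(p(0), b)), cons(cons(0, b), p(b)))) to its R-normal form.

cons(p(b), p(b))

1. cons(p(b), k(h(cons(p(0), b)), cons(cons(0, b), p(b))))  →  cons(p(b), k(p(p(0)), cons(cons(0, b), p(b))))   [R7 at 2.1]
2. cons(p(b), k(p(p(0)), cons(cons(0, b), p(b))))  →  cons(p(b), q(p(b)))   [R6 at 2]
3. cons(p(b), q(p(b)))  →  cons(p(b), p(b))   [R1 at 2]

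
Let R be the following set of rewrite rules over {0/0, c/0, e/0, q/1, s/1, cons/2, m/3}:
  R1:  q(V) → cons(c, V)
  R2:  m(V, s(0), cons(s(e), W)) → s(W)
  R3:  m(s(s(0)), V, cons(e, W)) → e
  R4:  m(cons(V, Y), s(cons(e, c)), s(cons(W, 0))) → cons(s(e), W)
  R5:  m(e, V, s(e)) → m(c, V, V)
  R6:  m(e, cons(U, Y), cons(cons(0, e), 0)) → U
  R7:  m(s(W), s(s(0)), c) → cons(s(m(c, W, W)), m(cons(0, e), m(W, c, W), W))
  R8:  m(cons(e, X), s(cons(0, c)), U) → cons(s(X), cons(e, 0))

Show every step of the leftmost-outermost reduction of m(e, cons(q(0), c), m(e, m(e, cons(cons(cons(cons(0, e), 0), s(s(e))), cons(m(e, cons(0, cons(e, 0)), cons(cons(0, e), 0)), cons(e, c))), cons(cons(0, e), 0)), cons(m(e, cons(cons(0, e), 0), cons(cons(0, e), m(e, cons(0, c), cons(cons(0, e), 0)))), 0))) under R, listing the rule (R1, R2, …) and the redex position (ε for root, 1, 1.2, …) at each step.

1. m(e, cons(q(0), c), m(e, m(e, cons(cons(cons(cons(0, e), 0), s(s(e))), cons(m(e, cons(0, cons(e, 0)), cons(cons(0, e), 0)), cons(e, c))), cons(cons(0, e), 0)), cons(m(e, cons(cons(0, e), 0), cons(cons(0, e), m(e, cons(0, c), cons(cons(0, e), 0)))), 0)))  →  m(e, cons(cons(c, 0), c), m(e, m(e, cons(cons(cons(cons(0, e), 0), s(s(e))), cons(m(e, cons(0, cons(e, 0)), cons(cons(0, e), 0)), cons(e, c))), cons(cons(0, e), 0)), cons(m(e, cons(cons(0, e), 0), cons(cons(0, e), m(e, cons(0, c), cons(cons(0, e), 0)))), 0)))   [R1 at 2.1]
2. m(e, cons(cons(c, 0), c), m(e, m(e, cons(cons(cons(cons(0, e), 0), s(s(e))), cons(m(e, cons(0, cons(e, 0)), cons(cons(0, e), 0)), cons(e, c))), cons(cons(0, e), 0)), cons(m(e, cons(cons(0, e), 0), cons(cons(0, e), m(e, cons(0, c), cons(cons(0, e), 0)))), 0)))  →  m(e, cons(cons(c, 0), c), m(e, cons(cons(cons(0, e), 0), s(s(e))), cons(m(e, cons(cons(0, e), 0), cons(cons(0, e), m(e, cons(0, c), cons(cons(0, e), 0)))), 0)))   [R6 at 3.2]
3. m(e, cons(cons(c, 0), c), m(e, cons(cons(cons(0, e), 0), s(s(e))), cons(m(e, cons(cons(0, e), 0), cons(cons(0, e), m(e, cons(0, c), cons(cons(0, e), 0)))), 0)))  →  m(e, cons(cons(c, 0), c), m(e, cons(cons(cons(0, e), 0), s(s(e))), cons(m(e, cons(cons(0, e), 0), cons(cons(0, e), 0)), 0)))   [R6 at 3.3.1.3.2]
4. m(e, cons(cons(c, 0), c), m(e, cons(cons(cons(0, e), 0), s(s(e))), cons(m(e, cons(cons(0, e), 0), cons(cons(0, e), 0)), 0)))  →  m(e, cons(cons(c, 0), c), m(e, cons(cons(cons(0, e), 0), s(s(e))), cons(cons(0, e), 0)))   [R6 at 3.3.1]
5. m(e, cons(cons(c, 0), c), m(e, cons(cons(cons(0, e), 0), s(s(e))), cons(cons(0, e), 0)))  →  m(e, cons(cons(c, 0), c), cons(cons(0, e), 0))   [R6 at 3]
6. m(e, cons(cons(c, 0), c), cons(cons(0, e), 0))  →  cons(c, 0)   [R6 at ε]

cons(c, 0)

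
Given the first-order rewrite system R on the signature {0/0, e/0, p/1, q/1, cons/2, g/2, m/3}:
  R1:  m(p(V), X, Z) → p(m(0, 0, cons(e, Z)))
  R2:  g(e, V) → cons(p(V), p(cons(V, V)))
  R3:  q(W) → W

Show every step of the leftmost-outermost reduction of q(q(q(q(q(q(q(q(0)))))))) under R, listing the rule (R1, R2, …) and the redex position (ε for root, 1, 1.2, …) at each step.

1. q(q(q(q(q(q(q(q(0))))))))  →  q(q(q(q(q(q(q(0)))))))   [R3 at ε]
2. q(q(q(q(q(q(q(0)))))))  →  q(q(q(q(q(q(0))))))   [R3 at ε]
3. q(q(q(q(q(q(0))))))  →  q(q(q(q(q(0)))))   [R3 at ε]
4. q(q(q(q(q(0)))))  →  q(q(q(q(0))))   [R3 at ε]
5. q(q(q(q(0))))  →  q(q(q(0)))   [R3 at ε]
6. q(q(q(0)))  →  q(q(0))   [R3 at ε]
7. q(q(0))  →  q(0)   [R3 at ε]
8. q(0)  →  0   [R3 at ε]

0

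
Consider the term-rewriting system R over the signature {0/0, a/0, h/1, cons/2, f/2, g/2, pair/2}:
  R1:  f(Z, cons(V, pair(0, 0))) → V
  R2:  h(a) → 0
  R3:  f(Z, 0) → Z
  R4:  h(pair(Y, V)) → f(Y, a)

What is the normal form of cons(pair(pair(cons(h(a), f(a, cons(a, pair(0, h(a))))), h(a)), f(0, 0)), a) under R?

1. cons(pair(pair(cons(h(a), f(a, cons(a, pair(0, h(a))))), h(a)), f(0, 0)), a)  →  cons(pair(pair(cons(0, f(a, cons(a, pair(0, h(a))))), h(a)), f(0, 0)), a)   [R2 at 1.1.1.1]
2. cons(pair(pair(cons(0, f(a, cons(a, pair(0, h(a))))), h(a)), f(0, 0)), a)  →  cons(pair(pair(cons(0, f(a, cons(a, pair(0, 0)))), h(a)), f(0, 0)), a)   [R2 at 1.1.1.2.2.2.2]
3. cons(pair(pair(cons(0, f(a, cons(a, pair(0, 0)))), h(a)), f(0, 0)), a)  →  cons(pair(pair(cons(0, a), h(a)), f(0, 0)), a)   [R1 at 1.1.1.2]
4. cons(pair(pair(cons(0, a), h(a)), f(0, 0)), a)  →  cons(pair(pair(cons(0, a), 0), f(0, 0)), a)   [R2 at 1.1.2]
5. cons(pair(pair(cons(0, a), 0), f(0, 0)), a)  →  cons(pair(pair(cons(0, a), 0), 0), a)   [R3 at 1.2]

cons(pair(pair(cons(0, a), 0), 0), a)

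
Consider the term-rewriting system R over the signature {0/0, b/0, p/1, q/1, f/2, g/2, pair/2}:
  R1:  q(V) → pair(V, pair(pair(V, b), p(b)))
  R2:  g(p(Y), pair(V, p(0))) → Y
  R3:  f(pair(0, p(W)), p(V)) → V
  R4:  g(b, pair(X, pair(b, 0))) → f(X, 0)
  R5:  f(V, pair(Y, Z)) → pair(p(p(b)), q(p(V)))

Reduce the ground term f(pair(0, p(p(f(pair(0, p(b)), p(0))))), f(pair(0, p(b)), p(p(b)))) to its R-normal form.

1. f(pair(0, p(p(f(pair(0, p(b)), p(0))))), f(pair(0, p(b)), p(p(b))))  →  f(pair(0, p(p(0))), f(pair(0, p(b)), p(p(b))))   [R3 at 1.2.1.1]
2. f(pair(0, p(p(0))), f(pair(0, p(b)), p(p(b))))  →  f(pair(0, p(p(0))), p(b))   [R3 at 2]
3. f(pair(0, p(p(0))), p(b))  →  b   [R3 at ε]

b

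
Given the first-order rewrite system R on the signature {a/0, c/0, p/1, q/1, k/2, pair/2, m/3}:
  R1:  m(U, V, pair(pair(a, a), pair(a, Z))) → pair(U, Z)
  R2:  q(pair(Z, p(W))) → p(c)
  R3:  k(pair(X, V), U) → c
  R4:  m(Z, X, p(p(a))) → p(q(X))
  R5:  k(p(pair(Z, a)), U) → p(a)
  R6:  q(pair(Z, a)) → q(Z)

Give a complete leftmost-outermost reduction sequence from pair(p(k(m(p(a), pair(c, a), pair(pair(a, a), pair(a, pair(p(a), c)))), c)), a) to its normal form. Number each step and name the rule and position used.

pair(p(c), a)

1. pair(p(k(m(p(a), pair(c, a), pair(pair(a, a), pair(a, pair(p(a), c)))), c)), a)  →  pair(p(k(pair(p(a), pair(p(a), c)), c)), a)   [R1 at 1.1.1]
2. pair(p(k(pair(p(a), pair(p(a), c)), c)), a)  →  pair(p(c), a)   [R3 at 1.1]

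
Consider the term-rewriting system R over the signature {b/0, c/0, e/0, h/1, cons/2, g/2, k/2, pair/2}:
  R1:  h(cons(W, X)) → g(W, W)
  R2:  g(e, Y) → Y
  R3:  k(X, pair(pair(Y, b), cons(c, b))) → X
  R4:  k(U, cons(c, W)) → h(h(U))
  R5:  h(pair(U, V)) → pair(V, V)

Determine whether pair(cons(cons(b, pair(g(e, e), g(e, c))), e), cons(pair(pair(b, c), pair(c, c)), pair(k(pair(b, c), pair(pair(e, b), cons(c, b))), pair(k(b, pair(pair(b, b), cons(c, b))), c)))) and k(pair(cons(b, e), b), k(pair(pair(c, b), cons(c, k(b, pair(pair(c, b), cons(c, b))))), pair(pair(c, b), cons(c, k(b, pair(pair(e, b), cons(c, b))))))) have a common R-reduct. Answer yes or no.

no — NF(t₁) = pair(cons(cons(b, pair(e, c)), e), cons(pair(pair(b, c), pair(c, c)), pair(pair(b, c), pair(b, c)))), NF(t₂) = pair(cons(b, e), b)

Reduce t₁ = pair(cons(cons(b, pair(g(e, e), g(e, c))), e), cons(pair(pair(b, c), pair(c, c)), pair(k(pair(b, c), pair(pair(e, b), cons(c, b))), pair(k(b, pair(pair(b, b), cons(c, b))), c)))):
1. pair(cons(cons(b, pair(g(e, e), g(e, c))), e), cons(pair(pair(b, c), pair(c, c)), pair(k(pair(b, c), pair(pair(e, b), cons(c, b))), pair(k(b, pair(pair(b, b), cons(c, b))), c))))  →  pair(cons(cons(b, pair(e, g(e, c))), e), cons(pair(pair(b, c), pair(c, c)), pair(k(pair(b, c), pair(pair(e, b), cons(c, b))), pair(k(b, pair(pair(b, b), cons(c, b))), c))))   [R2 at 1.1.2.1]
2. pair(cons(cons(b, pair(e, g(e, c))), e), cons(pair(pair(b, c), pair(c, c)), pair(k(pair(b, c), pair(pair(e, b), cons(c, b))), pair(k(b, pair(pair(b, b), cons(c, b))), c))))  →  pair(cons(cons(b, pair(e, c)), e), cons(pair(pair(b, c), pair(c, c)), pair(k(pair(b, c), pair(pair(e, b), cons(c, b))), pair(k(b, pair(pair(b, b), cons(c, b))), c))))   [R2 at 1.1.2.2]
3. pair(cons(cons(b, pair(e, c)), e), cons(pair(pair(b, c), pair(c, c)), pair(k(pair(b, c), pair(pair(e, b), cons(c, b))), pair(k(b, pair(pair(b, b), cons(c, b))), c))))  →  pair(cons(cons(b, pair(e, c)), e), cons(pair(pair(b, c), pair(c, c)), pair(pair(b, c), pair(k(b, pair(pair(b, b), cons(c, b))), c))))   [R3 at 2.2.1]
4. pair(cons(cons(b, pair(e, c)), e), cons(pair(pair(b, c), pair(c, c)), pair(pair(b, c), pair(k(b, pair(pair(b, b), cons(c, b))), c))))  →  pair(cons(cons(b, pair(e, c)), e), cons(pair(pair(b, c), pair(c, c)), pair(pair(b, c), pair(b, c))))   [R3 at 2.2.2.1]

Reduce t₂ = k(pair(cons(b, e), b), k(pair(pair(c, b), cons(c, k(b, pair(pair(c, b), cons(c, b))))), pair(pair(c, b), cons(c, k(b, pair(pair(e, b), cons(c, b))))))):
1. k(pair(cons(b, e), b), k(pair(pair(c, b), cons(c, k(b, pair(pair(c, b), cons(c, b))))), pair(pair(c, b), cons(c, k(b, pair(pair(e, b), cons(c, b)))))))  →  k(pair(cons(b, e), b), k(pair(pair(c, b), cons(c, b)), pair(pair(c, b), cons(c, k(b, pair(pair(e, b), cons(c, b)))))))   [R3 at 2.1.2.2]
2. k(pair(cons(b, e), b), k(pair(pair(c, b), cons(c, b)), pair(pair(c, b), cons(c, k(b, pair(pair(e, b), cons(c, b)))))))  →  k(pair(cons(b, e), b), k(pair(pair(c, b), cons(c, b)), pair(pair(c, b), cons(c, b))))   [R3 at 2.2.2.2]
3. k(pair(cons(b, e), b), k(pair(pair(c, b), cons(c, b)), pair(pair(c, b), cons(c, b))))  →  k(pair(cons(b, e), b), pair(pair(c, b), cons(c, b)))   [R3 at 2]
4. k(pair(cons(b, e), b), pair(pair(c, b), cons(c, b)))  →  pair(cons(b, e), b)   [R3 at ε]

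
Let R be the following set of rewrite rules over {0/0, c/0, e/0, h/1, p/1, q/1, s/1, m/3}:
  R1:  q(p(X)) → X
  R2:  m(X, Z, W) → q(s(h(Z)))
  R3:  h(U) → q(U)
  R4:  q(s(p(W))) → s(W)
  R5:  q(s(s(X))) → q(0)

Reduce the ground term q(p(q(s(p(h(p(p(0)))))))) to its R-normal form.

s(p(0))

1. q(p(q(s(p(h(p(p(0))))))))  →  q(s(p(h(p(p(0))))))   [R1 at ε]
2. q(s(p(h(p(p(0))))))  →  s(h(p(p(0))))   [R4 at ε]
3. s(h(p(p(0))))  →  s(q(p(p(0))))   [R3 at 1]
4. s(q(p(p(0))))  →  s(p(0))   [R1 at 1]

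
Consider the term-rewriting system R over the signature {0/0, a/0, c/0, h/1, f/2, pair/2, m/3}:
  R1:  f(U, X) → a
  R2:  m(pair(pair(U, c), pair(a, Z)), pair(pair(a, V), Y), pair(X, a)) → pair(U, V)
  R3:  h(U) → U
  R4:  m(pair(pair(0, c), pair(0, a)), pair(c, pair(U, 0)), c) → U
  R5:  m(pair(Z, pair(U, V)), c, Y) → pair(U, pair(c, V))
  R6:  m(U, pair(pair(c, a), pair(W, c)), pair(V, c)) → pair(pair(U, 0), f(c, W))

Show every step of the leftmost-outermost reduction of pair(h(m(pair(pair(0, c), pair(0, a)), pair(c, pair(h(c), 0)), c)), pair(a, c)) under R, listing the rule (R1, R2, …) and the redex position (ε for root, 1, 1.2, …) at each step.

pair(c, pair(a, c))

1. pair(h(m(pair(pair(0, c), pair(0, a)), pair(c, pair(h(c), 0)), c)), pair(a, c))  →  pair(m(pair(pair(0, c), pair(0, a)), pair(c, pair(h(c), 0)), c), pair(a, c))   [R3 at 1]
2. pair(m(pair(pair(0, c), pair(0, a)), pair(c, pair(h(c), 0)), c), pair(a, c))  →  pair(h(c), pair(a, c))   [R4 at 1]
3. pair(h(c), pair(a, c))  →  pair(c, pair(a, c))   [R3 at 1]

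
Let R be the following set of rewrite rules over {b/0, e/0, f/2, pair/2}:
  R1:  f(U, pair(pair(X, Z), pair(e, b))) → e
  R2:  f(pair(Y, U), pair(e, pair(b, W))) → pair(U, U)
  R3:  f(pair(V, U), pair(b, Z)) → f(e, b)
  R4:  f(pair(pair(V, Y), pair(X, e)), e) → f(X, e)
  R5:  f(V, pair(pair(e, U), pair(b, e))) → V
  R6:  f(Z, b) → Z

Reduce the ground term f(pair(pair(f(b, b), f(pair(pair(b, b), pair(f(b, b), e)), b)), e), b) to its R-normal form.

1. f(pair(pair(f(b, b), f(pair(pair(b, b), pair(f(b, b), e)), b)), e), b)  →  pair(pair(f(b, b), f(pair(pair(b, b), pair(f(b, b), e)), b)), e)   [R6 at ε]
2. pair(pair(f(b, b), f(pair(pair(b, b), pair(f(b, b), e)), b)), e)  →  pair(pair(b, f(pair(pair(b, b), pair(f(b, b), e)), b)), e)   [R6 at 1.1]
3. pair(pair(b, f(pair(pair(b, b), pair(f(b, b), e)), b)), e)  →  pair(pair(b, pair(pair(b, b), pair(f(b, b), e))), e)   [R6 at 1.2]
4. pair(pair(b, pair(pair(b, b), pair(f(b, b), e))), e)  →  pair(pair(b, pair(pair(b, b), pair(b, e))), e)   [R6 at 1.2.2.1]

pair(pair(b, pair(pair(b, b), pair(b, e))), e)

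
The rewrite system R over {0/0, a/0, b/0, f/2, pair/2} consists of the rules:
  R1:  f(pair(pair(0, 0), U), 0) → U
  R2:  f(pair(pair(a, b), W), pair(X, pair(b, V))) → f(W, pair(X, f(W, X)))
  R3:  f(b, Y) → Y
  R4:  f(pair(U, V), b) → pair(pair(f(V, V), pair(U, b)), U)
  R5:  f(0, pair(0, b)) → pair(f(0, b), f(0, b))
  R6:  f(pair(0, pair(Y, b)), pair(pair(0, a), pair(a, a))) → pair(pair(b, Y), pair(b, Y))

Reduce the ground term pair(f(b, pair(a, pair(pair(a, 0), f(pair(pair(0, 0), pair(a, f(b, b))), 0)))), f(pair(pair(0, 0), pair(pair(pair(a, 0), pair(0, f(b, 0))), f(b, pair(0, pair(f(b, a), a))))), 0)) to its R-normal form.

pair(pair(a, pair(pair(a, 0), pair(a, b))), pair(pair(pair(a, 0), pair(0, 0)), pair(0, pair(a, a))))

1. pair(f(b, pair(a, pair(pair(a, 0), f(pair(pair(0, 0), pair(a, f(b, b))), 0)))), f(pair(pair(0, 0), pair(pair(pair(a, 0), pair(0, f(b, 0))), f(b, pair(0, pair(f(b, a), a))))), 0))  →  pair(pair(a, pair(pair(a, 0), f(pair(pair(0, 0), pair(a, f(b, b))), 0))), f(pair(pair(0, 0), pair(pair(pair(a, 0), pair(0, f(b, 0))), f(b, pair(0, pair(f(b, a), a))))), 0))   [R3 at 1]
2. pair(pair(a, pair(pair(a, 0), f(pair(pair(0, 0), pair(a, f(b, b))), 0))), f(pair(pair(0, 0), pair(pair(pair(a, 0), pair(0, f(b, 0))), f(b, pair(0, pair(f(b, a), a))))), 0))  →  pair(pair(a, pair(pair(a, 0), pair(a, f(b, b)))), f(pair(pair(0, 0), pair(pair(pair(a, 0), pair(0, f(b, 0))), f(b, pair(0, pair(f(b, a), a))))), 0))   [R1 at 1.2.2]
3. pair(pair(a, pair(pair(a, 0), pair(a, f(b, b)))), f(pair(pair(0, 0), pair(pair(pair(a, 0), pair(0, f(b, 0))), f(b, pair(0, pair(f(b, a), a))))), 0))  →  pair(pair(a, pair(pair(a, 0), pair(a, b))), f(pair(pair(0, 0), pair(pair(pair(a, 0), pair(0, f(b, 0))), f(b, pair(0, pair(f(b, a), a))))), 0))   [R3 at 1.2.2.2]
4. pair(pair(a, pair(pair(a, 0), pair(a, b))), f(pair(pair(0, 0), pair(pair(pair(a, 0), pair(0, f(b, 0))), f(b, pair(0, pair(f(b, a), a))))), 0))  →  pair(pair(a, pair(pair(a, 0), pair(a, b))), pair(pair(pair(a, 0), pair(0, f(b, 0))), f(b, pair(0, pair(f(b, a), a)))))   [R1 at 2]
5. pair(pair(a, pair(pair(a, 0), pair(a, b))), pair(pair(pair(a, 0), pair(0, f(b, 0))), f(b, pair(0, pair(f(b, a), a)))))  →  pair(pair(a, pair(pair(a, 0), pair(a, b))), pair(pair(pair(a, 0), pair(0, 0)), f(b, pair(0, pair(f(b, a), a)))))   [R3 at 2.1.2.2]
6. pair(pair(a, pair(pair(a, 0), pair(a, b))), pair(pair(pair(a, 0), pair(0, 0)), f(b, pair(0, pair(f(b, a), a)))))  →  pair(pair(a, pair(pair(a, 0), pair(a, b))), pair(pair(pair(a, 0), pair(0, 0)), pair(0, pair(f(b, a), a))))   [R3 at 2.2]
7. pair(pair(a, pair(pair(a, 0), pair(a, b))), pair(pair(pair(a, 0), pair(0, 0)), pair(0, pair(f(b, a), a))))  →  pair(pair(a, pair(pair(a, 0), pair(a, b))), pair(pair(pair(a, 0), pair(0, 0)), pair(0, pair(a, a))))   [R3 at 2.2.2.1]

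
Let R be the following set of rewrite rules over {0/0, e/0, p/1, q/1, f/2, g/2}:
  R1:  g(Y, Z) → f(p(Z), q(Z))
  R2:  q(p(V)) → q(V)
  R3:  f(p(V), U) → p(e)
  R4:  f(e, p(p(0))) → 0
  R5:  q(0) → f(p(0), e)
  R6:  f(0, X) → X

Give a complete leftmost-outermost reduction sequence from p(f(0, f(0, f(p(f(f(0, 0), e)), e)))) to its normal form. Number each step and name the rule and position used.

p(p(e))

1. p(f(0, f(0, f(p(f(f(0, 0), e)), e))))  →  p(f(0, f(p(f(f(0, 0), e)), e)))   [R6 at 1]
2. p(f(0, f(p(f(f(0, 0), e)), e)))  →  p(f(p(f(f(0, 0), e)), e))   [R6 at 1]
3. p(f(p(f(f(0, 0), e)), e))  →  p(p(e))   [R3 at 1]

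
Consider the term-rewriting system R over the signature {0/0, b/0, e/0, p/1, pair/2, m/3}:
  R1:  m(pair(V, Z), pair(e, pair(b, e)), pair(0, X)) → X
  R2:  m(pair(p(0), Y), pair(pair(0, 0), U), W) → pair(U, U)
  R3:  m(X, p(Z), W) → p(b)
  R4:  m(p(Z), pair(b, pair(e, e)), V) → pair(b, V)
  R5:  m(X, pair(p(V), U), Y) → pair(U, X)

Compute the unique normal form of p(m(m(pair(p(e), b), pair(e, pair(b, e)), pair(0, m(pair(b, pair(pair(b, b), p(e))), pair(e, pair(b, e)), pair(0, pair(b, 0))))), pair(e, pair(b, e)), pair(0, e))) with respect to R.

1. p(m(m(pair(p(e), b), pair(e, pair(b, e)), pair(0, m(pair(b, pair(pair(b, b), p(e))), pair(e, pair(b, e)), pair(0, pair(b, 0))))), pair(e, pair(b, e)), pair(0, e)))  →  p(m(m(pair(b, pair(pair(b, b), p(e))), pair(e, pair(b, e)), pair(0, pair(b, 0))), pair(e, pair(b, e)), pair(0, e)))   [R1 at 1.1]
2. p(m(m(pair(b, pair(pair(b, b), p(e))), pair(e, pair(b, e)), pair(0, pair(b, 0))), pair(e, pair(b, e)), pair(0, e)))  →  p(m(pair(b, 0), pair(e, pair(b, e)), pair(0, e)))   [R1 at 1.1]
3. p(m(pair(b, 0), pair(e, pair(b, e)), pair(0, e)))  →  p(e)   [R1 at 1]

p(e)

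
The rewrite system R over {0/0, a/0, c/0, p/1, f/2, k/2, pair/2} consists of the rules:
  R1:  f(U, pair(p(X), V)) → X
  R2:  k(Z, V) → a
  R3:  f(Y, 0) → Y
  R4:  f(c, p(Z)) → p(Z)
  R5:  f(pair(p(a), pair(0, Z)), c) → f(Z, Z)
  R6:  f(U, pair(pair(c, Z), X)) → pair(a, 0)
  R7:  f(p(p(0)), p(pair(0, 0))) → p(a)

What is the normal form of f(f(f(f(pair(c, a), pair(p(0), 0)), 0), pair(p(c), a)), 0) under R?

c

1. f(f(f(f(pair(c, a), pair(p(0), 0)), 0), pair(p(c), a)), 0)  →  f(f(f(pair(c, a), pair(p(0), 0)), 0), pair(p(c), a))   [R3 at ε]
2. f(f(f(pair(c, a), pair(p(0), 0)), 0), pair(p(c), a))  →  c   [R1 at ε]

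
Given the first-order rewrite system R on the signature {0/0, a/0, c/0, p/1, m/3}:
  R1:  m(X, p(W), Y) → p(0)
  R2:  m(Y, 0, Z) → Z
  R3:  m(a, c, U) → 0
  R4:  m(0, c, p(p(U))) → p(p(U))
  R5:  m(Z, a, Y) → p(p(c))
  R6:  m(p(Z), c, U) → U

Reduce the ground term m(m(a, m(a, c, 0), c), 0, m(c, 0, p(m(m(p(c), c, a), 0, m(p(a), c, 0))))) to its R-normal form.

1. m(m(a, m(a, c, 0), c), 0, m(c, 0, p(m(m(p(c), c, a), 0, m(p(a), c, 0)))))  →  m(c, 0, p(m(m(p(c), c, a), 0, m(p(a), c, 0))))   [R2 at ε]
2. m(c, 0, p(m(m(p(c), c, a), 0, m(p(a), c, 0))))  →  p(m(m(p(c), c, a), 0, m(p(a), c, 0)))   [R2 at ε]
3. p(m(m(p(c), c, a), 0, m(p(a), c, 0)))  →  p(m(p(a), c, 0))   [R2 at 1]
4. p(m(p(a), c, 0))  →  p(0)   [R6 at 1]

p(0)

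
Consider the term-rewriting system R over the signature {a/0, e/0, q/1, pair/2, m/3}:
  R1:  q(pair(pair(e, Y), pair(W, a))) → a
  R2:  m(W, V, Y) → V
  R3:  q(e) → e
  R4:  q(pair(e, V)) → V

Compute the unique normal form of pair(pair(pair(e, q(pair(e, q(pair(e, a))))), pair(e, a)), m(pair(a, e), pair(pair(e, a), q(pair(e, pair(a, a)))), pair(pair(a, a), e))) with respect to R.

1. pair(pair(pair(e, q(pair(e, q(pair(e, a))))), pair(e, a)), m(pair(a, e), pair(pair(e, a), q(pair(e, pair(a, a)))), pair(pair(a, a), e)))  →  pair(pair(pair(e, q(pair(e, a))), pair(e, a)), m(pair(a, e), pair(pair(e, a), q(pair(e, pair(a, a)))), pair(pair(a, a), e)))   [R4 at 1.1.2]
2. pair(pair(pair(e, q(pair(e, a))), pair(e, a)), m(pair(a, e), pair(pair(e, a), q(pair(e, pair(a, a)))), pair(pair(a, a), e)))  →  pair(pair(pair(e, a), pair(e, a)), m(pair(a, e), pair(pair(e, a), q(pair(e, pair(a, a)))), pair(pair(a, a), e)))   [R4 at 1.1.2]
3. pair(pair(pair(e, a), pair(e, a)), m(pair(a, e), pair(pair(e, a), q(pair(e, pair(a, a)))), pair(pair(a, a), e)))  →  pair(pair(pair(e, a), pair(e, a)), pair(pair(e, a), q(pair(e, pair(a, a)))))   [R2 at 2]
4. pair(pair(pair(e, a), pair(e, a)), pair(pair(e, a), q(pair(e, pair(a, a)))))  →  pair(pair(pair(e, a), pair(e, a)), pair(pair(e, a), pair(a, a)))   [R4 at 2.2]

pair(pair(pair(e, a), pair(e, a)), pair(pair(e, a), pair(a, a)))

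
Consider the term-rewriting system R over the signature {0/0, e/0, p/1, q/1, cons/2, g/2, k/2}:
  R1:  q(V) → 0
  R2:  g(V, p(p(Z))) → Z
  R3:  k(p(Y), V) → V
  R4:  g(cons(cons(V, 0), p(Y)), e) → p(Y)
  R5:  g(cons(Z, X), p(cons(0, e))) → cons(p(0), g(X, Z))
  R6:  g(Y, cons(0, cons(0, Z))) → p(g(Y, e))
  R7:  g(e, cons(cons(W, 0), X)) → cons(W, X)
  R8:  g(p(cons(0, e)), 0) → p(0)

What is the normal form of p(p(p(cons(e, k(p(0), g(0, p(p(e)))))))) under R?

1. p(p(p(cons(e, k(p(0), g(0, p(p(e))))))))  →  p(p(p(cons(e, g(0, p(p(e)))))))   [R3 at 1.1.1.2]
2. p(p(p(cons(e, g(0, p(p(e)))))))  →  p(p(p(cons(e, e))))   [R2 at 1.1.1.2]

p(p(p(cons(e, e))))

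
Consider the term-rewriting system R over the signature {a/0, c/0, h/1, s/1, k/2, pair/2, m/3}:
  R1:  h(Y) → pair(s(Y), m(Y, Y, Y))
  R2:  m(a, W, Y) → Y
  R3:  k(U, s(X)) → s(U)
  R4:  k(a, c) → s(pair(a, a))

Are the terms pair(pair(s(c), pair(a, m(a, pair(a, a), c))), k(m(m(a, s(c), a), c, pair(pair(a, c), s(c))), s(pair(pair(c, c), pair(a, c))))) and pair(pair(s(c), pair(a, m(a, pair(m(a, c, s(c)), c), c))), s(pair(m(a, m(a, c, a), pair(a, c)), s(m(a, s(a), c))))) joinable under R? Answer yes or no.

Reduce t₁ = pair(pair(s(c), pair(a, m(a, pair(a, a), c))), k(m(m(a, s(c), a), c, pair(pair(a, c), s(c))), s(pair(pair(c, c), pair(a, c))))):
1. pair(pair(s(c), pair(a, m(a, pair(a, a), c))), k(m(m(a, s(c), a), c, pair(pair(a, c), s(c))), s(pair(pair(c, c), pair(a, c)))))  →  pair(pair(s(c), pair(a, c)), k(m(m(a, s(c), a), c, pair(pair(a, c), s(c))), s(pair(pair(c, c), pair(a, c)))))   [R2 at 1.2.2]
2. pair(pair(s(c), pair(a, c)), k(m(m(a, s(c), a), c, pair(pair(a, c), s(c))), s(pair(pair(c, c), pair(a, c)))))  →  pair(pair(s(c), pair(a, c)), s(m(m(a, s(c), a), c, pair(pair(a, c), s(c)))))   [R3 at 2]
3. pair(pair(s(c), pair(a, c)), s(m(m(a, s(c), a), c, pair(pair(a, c), s(c)))))  →  pair(pair(s(c), pair(a, c)), s(m(a, c, pair(pair(a, c), s(c)))))   [R2 at 2.1.1]
4. pair(pair(s(c), pair(a, c)), s(m(a, c, pair(pair(a, c), s(c)))))  →  pair(pair(s(c), pair(a, c)), s(pair(pair(a, c), s(c))))   [R2 at 2.1]

Reduce t₂ = pair(pair(s(c), pair(a, m(a, pair(m(a, c, s(c)), c), c))), s(pair(m(a, m(a, c, a), pair(a, c)), s(m(a, s(a), c))))):
1. pair(pair(s(c), pair(a, m(a, pair(m(a, c, s(c)), c), c))), s(pair(m(a, m(a, c, a), pair(a, c)), s(m(a, s(a), c)))))  →  pair(pair(s(c), pair(a, c)), s(pair(m(a, m(a, c, a), pair(a, c)), s(m(a, s(a), c)))))   [R2 at 1.2.2]
2. pair(pair(s(c), pair(a, c)), s(pair(m(a, m(a, c, a), pair(a, c)), s(m(a, s(a), c)))))  →  pair(pair(s(c), pair(a, c)), s(pair(pair(a, c), s(m(a, s(a), c)))))   [R2 at 2.1.1]
3. pair(pair(s(c), pair(a, c)), s(pair(pair(a, c), s(m(a, s(a), c)))))  →  pair(pair(s(c), pair(a, c)), s(pair(pair(a, c), s(c))))   [R2 at 2.1.2.1]

yes — NF(t₁) = pair(pair(s(c), pair(a, c)), s(pair(pair(a, c), s(c)))), NF(t₂) = pair(pair(s(c), pair(a, c)), s(pair(pair(a, c), s(c))))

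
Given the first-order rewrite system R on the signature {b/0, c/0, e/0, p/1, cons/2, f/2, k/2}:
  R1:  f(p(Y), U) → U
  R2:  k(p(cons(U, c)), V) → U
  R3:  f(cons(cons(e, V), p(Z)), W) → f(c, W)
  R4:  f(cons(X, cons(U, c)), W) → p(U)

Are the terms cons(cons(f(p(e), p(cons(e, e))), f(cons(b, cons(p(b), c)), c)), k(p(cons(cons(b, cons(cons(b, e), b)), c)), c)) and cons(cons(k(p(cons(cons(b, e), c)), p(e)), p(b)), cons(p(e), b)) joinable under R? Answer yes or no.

no — NF(t₁) = cons(cons(p(cons(e, e)), p(p(b))), cons(b, cons(cons(b, e), b))), NF(t₂) = cons(cons(cons(b, e), p(b)), cons(p(e), b))

Reduce t₁ = cons(cons(f(p(e), p(cons(e, e))), f(cons(b, cons(p(b), c)), c)), k(p(cons(cons(b, cons(cons(b, e), b)), c)), c)):
1. cons(cons(f(p(e), p(cons(e, e))), f(cons(b, cons(p(b), c)), c)), k(p(cons(cons(b, cons(cons(b, e), b)), c)), c))  →  cons(cons(p(cons(e, e)), f(cons(b, cons(p(b), c)), c)), k(p(cons(cons(b, cons(cons(b, e), b)), c)), c))   [R1 at 1.1]
2. cons(cons(p(cons(e, e)), f(cons(b, cons(p(b), c)), c)), k(p(cons(cons(b, cons(cons(b, e), b)), c)), c))  →  cons(cons(p(cons(e, e)), p(p(b))), k(p(cons(cons(b, cons(cons(b, e), b)), c)), c))   [R4 at 1.2]
3. cons(cons(p(cons(e, e)), p(p(b))), k(p(cons(cons(b, cons(cons(b, e), b)), c)), c))  →  cons(cons(p(cons(e, e)), p(p(b))), cons(b, cons(cons(b, e), b)))   [R2 at 2]

Reduce t₂ = cons(cons(k(p(cons(cons(b, e), c)), p(e)), p(b)), cons(p(e), b)):
1. cons(cons(k(p(cons(cons(b, e), c)), p(e)), p(b)), cons(p(e), b))  →  cons(cons(cons(b, e), p(b)), cons(p(e), b))   [R2 at 1.1]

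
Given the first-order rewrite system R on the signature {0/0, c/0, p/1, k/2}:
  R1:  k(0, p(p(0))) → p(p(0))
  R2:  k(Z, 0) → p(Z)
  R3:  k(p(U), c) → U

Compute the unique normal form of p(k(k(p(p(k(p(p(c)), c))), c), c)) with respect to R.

p(p(c))

1. p(k(k(p(p(k(p(p(c)), c))), c), c))  →  p(k(p(k(p(p(c)), c)), c))   [R3 at 1.1]
2. p(k(p(k(p(p(c)), c)), c))  →  p(k(p(p(c)), c))   [R3 at 1]
3. p(k(p(p(c)), c))  →  p(p(c))   [R3 at 1]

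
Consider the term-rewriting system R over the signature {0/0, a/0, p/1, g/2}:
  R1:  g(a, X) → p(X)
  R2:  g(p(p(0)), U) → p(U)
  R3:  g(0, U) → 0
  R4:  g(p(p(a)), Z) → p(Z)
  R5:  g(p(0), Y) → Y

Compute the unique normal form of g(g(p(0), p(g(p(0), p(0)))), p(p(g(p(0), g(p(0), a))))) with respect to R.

1. g(g(p(0), p(g(p(0), p(0)))), p(p(g(p(0), g(p(0), a)))))  →  g(p(g(p(0), p(0))), p(p(g(p(0), g(p(0), a)))))   [R5 at 1]
2. g(p(g(p(0), p(0))), p(p(g(p(0), g(p(0), a)))))  →  g(p(p(0)), p(p(g(p(0), g(p(0), a)))))   [R5 at 1.1]
3. g(p(p(0)), p(p(g(p(0), g(p(0), a)))))  →  p(p(p(g(p(0), g(p(0), a)))))   [R2 at ε]
4. p(p(p(g(p(0), g(p(0), a)))))  →  p(p(p(g(p(0), a))))   [R5 at 1.1.1]
5. p(p(p(g(p(0), a))))  →  p(p(p(a)))   [R5 at 1.1.1]

p(p(p(a)))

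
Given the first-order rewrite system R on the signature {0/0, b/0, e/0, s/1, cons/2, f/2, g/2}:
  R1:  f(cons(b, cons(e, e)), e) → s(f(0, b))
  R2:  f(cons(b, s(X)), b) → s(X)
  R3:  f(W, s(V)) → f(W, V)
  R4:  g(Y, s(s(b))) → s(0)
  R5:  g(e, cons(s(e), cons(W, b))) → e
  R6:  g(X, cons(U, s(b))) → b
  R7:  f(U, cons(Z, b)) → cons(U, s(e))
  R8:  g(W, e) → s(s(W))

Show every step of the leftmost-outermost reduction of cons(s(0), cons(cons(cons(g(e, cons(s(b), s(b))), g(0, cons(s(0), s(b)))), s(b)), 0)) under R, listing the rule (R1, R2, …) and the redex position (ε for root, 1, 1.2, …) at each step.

cons(s(0), cons(cons(cons(b, b), s(b)), 0))

1. cons(s(0), cons(cons(cons(g(e, cons(s(b), s(b))), g(0, cons(s(0), s(b)))), s(b)), 0))  →  cons(s(0), cons(cons(cons(b, g(0, cons(s(0), s(b)))), s(b)), 0))   [R6 at 2.1.1.1]
2. cons(s(0), cons(cons(cons(b, g(0, cons(s(0), s(b)))), s(b)), 0))  →  cons(s(0), cons(cons(cons(b, b), s(b)), 0))   [R6 at 2.1.1.2]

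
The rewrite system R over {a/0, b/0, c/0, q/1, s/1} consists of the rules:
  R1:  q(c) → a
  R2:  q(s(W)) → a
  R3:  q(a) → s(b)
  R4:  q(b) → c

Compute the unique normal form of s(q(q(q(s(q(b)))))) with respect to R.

s(a)

1. s(q(q(q(s(q(b))))))  →  s(q(q(a)))   [R2 at 1.1.1]
2. s(q(q(a)))  →  s(q(s(b)))   [R3 at 1.1]
3. s(q(s(b)))  →  s(a)   [R2 at 1]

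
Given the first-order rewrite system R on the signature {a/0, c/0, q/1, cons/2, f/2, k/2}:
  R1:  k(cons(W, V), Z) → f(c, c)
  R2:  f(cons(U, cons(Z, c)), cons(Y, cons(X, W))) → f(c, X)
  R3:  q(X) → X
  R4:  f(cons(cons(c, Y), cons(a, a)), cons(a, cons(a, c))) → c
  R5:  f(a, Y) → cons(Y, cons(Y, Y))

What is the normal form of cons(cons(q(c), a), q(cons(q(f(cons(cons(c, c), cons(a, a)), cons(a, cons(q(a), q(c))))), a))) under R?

cons(cons(c, a), cons(c, a))

1. cons(cons(q(c), a), q(cons(q(f(cons(cons(c, c), cons(a, a)), cons(a, cons(q(a), q(c))))), a)))  →  cons(cons(c, a), q(cons(q(f(cons(cons(c, c), cons(a, a)), cons(a, cons(q(a), q(c))))), a)))   [R3 at 1.1]
2. cons(cons(c, a), q(cons(q(f(cons(cons(c, c), cons(a, a)), cons(a, cons(q(a), q(c))))), a)))  →  cons(cons(c, a), cons(q(f(cons(cons(c, c), cons(a, a)), cons(a, cons(q(a), q(c))))), a))   [R3 at 2]
3. cons(cons(c, a), cons(q(f(cons(cons(c, c), cons(a, a)), cons(a, cons(q(a), q(c))))), a))  →  cons(cons(c, a), cons(f(cons(cons(c, c), cons(a, a)), cons(a, cons(q(a), q(c)))), a))   [R3 at 2.1]
4. cons(cons(c, a), cons(f(cons(cons(c, c), cons(a, a)), cons(a, cons(q(a), q(c)))), a))  →  cons(cons(c, a), cons(f(cons(cons(c, c), cons(a, a)), cons(a, cons(a, q(c)))), a))   [R3 at 2.1.2.2.1]
5. cons(cons(c, a), cons(f(cons(cons(c, c), cons(a, a)), cons(a, cons(a, q(c)))), a))  →  cons(cons(c, a), cons(f(cons(cons(c, c), cons(a, a)), cons(a, cons(a, c))), a))   [R3 at 2.1.2.2.2]
6. cons(cons(c, a), cons(f(cons(cons(c, c), cons(a, a)), cons(a, cons(a, c))), a))  →  cons(cons(c, a), cons(c, a))   [R4 at 2.1]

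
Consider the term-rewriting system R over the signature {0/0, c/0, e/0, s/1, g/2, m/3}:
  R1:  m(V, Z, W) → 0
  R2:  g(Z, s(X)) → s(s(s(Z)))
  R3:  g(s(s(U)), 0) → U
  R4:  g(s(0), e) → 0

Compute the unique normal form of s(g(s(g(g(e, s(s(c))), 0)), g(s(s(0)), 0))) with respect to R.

s(e)

1. s(g(s(g(g(e, s(s(c))), 0)), g(s(s(0)), 0)))  →  s(g(s(g(s(s(s(e))), 0)), g(s(s(0)), 0)))   [R2 at 1.1.1.1]
2. s(g(s(g(s(s(s(e))), 0)), g(s(s(0)), 0)))  →  s(g(s(s(e)), g(s(s(0)), 0)))   [R3 at 1.1.1]
3. s(g(s(s(e)), g(s(s(0)), 0)))  →  s(g(s(s(e)), 0))   [R3 at 1.2]
4. s(g(s(s(e)), 0))  →  s(e)   [R3 at 1]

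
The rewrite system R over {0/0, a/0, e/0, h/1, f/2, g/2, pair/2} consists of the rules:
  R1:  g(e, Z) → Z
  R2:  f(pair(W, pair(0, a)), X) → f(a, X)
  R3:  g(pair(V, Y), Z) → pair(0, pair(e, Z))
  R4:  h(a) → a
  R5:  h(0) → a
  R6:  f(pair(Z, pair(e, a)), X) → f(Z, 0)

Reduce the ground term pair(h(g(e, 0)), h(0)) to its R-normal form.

1. pair(h(g(e, 0)), h(0))  →  pair(h(0), h(0))   [R1 at 1.1]
2. pair(h(0), h(0))  →  pair(a, h(0))   [R5 at 1]
3. pair(a, h(0))  →  pair(a, a)   [R5 at 2]

pair(a, a)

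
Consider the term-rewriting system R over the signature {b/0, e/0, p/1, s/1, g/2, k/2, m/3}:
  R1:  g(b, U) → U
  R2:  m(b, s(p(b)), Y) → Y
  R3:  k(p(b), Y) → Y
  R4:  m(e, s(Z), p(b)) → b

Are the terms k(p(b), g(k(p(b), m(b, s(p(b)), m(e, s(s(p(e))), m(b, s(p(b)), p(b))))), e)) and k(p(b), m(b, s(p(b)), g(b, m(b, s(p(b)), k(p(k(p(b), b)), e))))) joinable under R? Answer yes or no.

yes — NF(t₁) = e, NF(t₂) = e

Reduce t₁ = k(p(b), g(k(p(b), m(b, s(p(b)), m(e, s(s(p(e))), m(b, s(p(b)), p(b))))), e)):
1. k(p(b), g(k(p(b), m(b, s(p(b)), m(e, s(s(p(e))), m(b, s(p(b)), p(b))))), e))  →  g(k(p(b), m(b, s(p(b)), m(e, s(s(p(e))), m(b, s(p(b)), p(b))))), e)   [R3 at ε]
2. g(k(p(b), m(b, s(p(b)), m(e, s(s(p(e))), m(b, s(p(b)), p(b))))), e)  →  g(m(b, s(p(b)), m(e, s(s(p(e))), m(b, s(p(b)), p(b)))), e)   [R3 at 1]
3. g(m(b, s(p(b)), m(e, s(s(p(e))), m(b, s(p(b)), p(b)))), e)  →  g(m(e, s(s(p(e))), m(b, s(p(b)), p(b))), e)   [R2 at 1]
4. g(m(e, s(s(p(e))), m(b, s(p(b)), p(b))), e)  →  g(m(e, s(s(p(e))), p(b)), e)   [R2 at 1.3]
5. g(m(e, s(s(p(e))), p(b)), e)  →  g(b, e)   [R4 at 1]
6. g(b, e)  →  e   [R1 at ε]

Reduce t₂ = k(p(b), m(b, s(p(b)), g(b, m(b, s(p(b)), k(p(k(p(b), b)), e))))):
1. k(p(b), m(b, s(p(b)), g(b, m(b, s(p(b)), k(p(k(p(b), b)), e)))))  →  m(b, s(p(b)), g(b, m(b, s(p(b)), k(p(k(p(b), b)), e))))   [R3 at ε]
2. m(b, s(p(b)), g(b, m(b, s(p(b)), k(p(k(p(b), b)), e))))  →  g(b, m(b, s(p(b)), k(p(k(p(b), b)), e)))   [R2 at ε]
3. g(b, m(b, s(p(b)), k(p(k(p(b), b)), e)))  →  m(b, s(p(b)), k(p(k(p(b), b)), e))   [R1 at ε]
4. m(b, s(p(b)), k(p(k(p(b), b)), e))  →  k(p(k(p(b), b)), e)   [R2 at ε]
5. k(p(k(p(b), b)), e)  →  k(p(b), e)   [R3 at 1.1]
6. k(p(b), e)  →  e   [R3 at ε]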